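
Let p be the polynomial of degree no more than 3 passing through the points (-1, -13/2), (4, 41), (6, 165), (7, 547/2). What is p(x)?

Write p(x) = ax^3 + bx^2 + cx + d. Substituting each data point gives a linear system:
  -a + b - c + d = -13/2
  64a + 16b + 4c + d = 41
  216a + 36b + 6c + d = 165
  343a + 49b + 7c + d = 547/2
Solving the system yields a = 1, b = -3/2, c = 1, d = -3.
So p(x) = x^3 - (3/2)x^2 + x - 3.
Check: p(6) = 165. ✓

p(x) = x^3 - (3/2)x^2 + x - 3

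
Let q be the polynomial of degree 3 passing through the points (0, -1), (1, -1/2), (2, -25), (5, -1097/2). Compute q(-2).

43

Write q(t) = at^3 + bt^2 + ct + d. Substituting each data point gives a linear system:
  d = -1
  a + b + c + d = -1/2
  8a + 4b + 2c + d = -25
  125a + 25b + 5c + d = -1097/2
Solving the system yields a = -5, b = 5/2, c = 3, d = -1.
So q(t) = -5t^3 + (5/2)t^2 + 3t - 1.
Then q(-2) = 43.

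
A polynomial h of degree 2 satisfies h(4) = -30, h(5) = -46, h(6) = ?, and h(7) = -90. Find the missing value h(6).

-66

On equispaced nodes a degree-2 polynomial has vanishing third forward difference, so
  - h(4) + 3·h(5) - 3·h(6) + h(7) = 0.
Substituting the known values and solving for h(6):
  -3·h(6) = 198
  h(6) = -66.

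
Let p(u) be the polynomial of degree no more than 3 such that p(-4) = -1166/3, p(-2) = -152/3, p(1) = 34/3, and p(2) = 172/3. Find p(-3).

-166

Using the Lagrange interpolation formula with nodes -4, -2, 1, 2:
  L_0(u) = (u + 2)(u - 1)(u - 2) / -60
  L_1(u) = (u + 4)(u - 1)(u - 2) / 24
  L_2(u) = (u + 4)(u + 2)(u - 2) / -15
  L_3(u) = (u + 4)(u + 2)(u - 1) / 24
Then p(u) = -1166/3·L_0(u) - 152/3·L_1(u) + 34/3·L_2(u) + 172/3·L_3(u).
Expanding and collecting terms gives p(u) = 6u³ + (1/3)u² + 3u + 2.
Evaluating at u = -3: p(-3) = -166.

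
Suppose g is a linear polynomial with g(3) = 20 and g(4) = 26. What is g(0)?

Write g(n) = an + b. Substituting each data point gives a linear system:
  3a + b = 20
  4a + b = 26
Solving the system yields a = 6, b = 2.
So g(n) = 6n + 2.
Then g(0) = 2.

2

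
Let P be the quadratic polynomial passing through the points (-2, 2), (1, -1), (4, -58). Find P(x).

Using the Lagrange interpolation formula with nodes -2, 1, 4:
  L_0(x) = (x - 1)(x - 4) / 18
  L_1(x) = (x + 2)(x - 4) / -9
  L_2(x) = (x + 2)(x - 1) / 18
Then P(x) = 2·L_0(x) - 1·L_1(x) - 58·L_2(x).
Expanding and collecting terms gives P(x) = -3x² - 4x + 6.
Check: P(1) = -1. ✓

P(x) = -3x^2 - 4x + 6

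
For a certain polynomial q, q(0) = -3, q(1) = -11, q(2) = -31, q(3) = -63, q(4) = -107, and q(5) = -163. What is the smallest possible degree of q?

2

Forward differences of the values at x = 0, 1, 2, 3, 4, 5:
  q  : -3  -11  -31  -63  -107  -163
  Δ  : -8  -20  -32  -44  -56
  Δ^2: -12  -12  -12  -12
  Δ^3: 0  0  0
  Δ^4: 0  0
  Δ^5: 0
The second differences are constant (-12) and nonzero, while all higher differences vanish, so the minimal degree is 2.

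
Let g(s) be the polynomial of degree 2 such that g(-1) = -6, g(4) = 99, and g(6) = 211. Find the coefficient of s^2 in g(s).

5

Write g(s) = as^2 + bs + c. Substituting each data point gives a linear system:
  a - b + c = -6
  16a + 4b + c = 99
  36a + 6b + c = 211
Solving the system yields a = 5, b = 6, c = -5.
So g(s) = 5s² + 6s - 5.
The leading coefficient is 5.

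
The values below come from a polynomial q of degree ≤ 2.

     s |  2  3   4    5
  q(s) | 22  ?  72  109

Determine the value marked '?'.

43

The 3 known points determine the degree-2 polynomial uniquely.
Write q(s) = as^2 + bs + c. Substituting each data point gives a linear system:
  4a + 2b + c = 22
  16a + 4b + c = 72
  25a + 5b + c = 109
Solving the system yields a = 4, b = 1, c = 4.
So q(s) = 4s^2 + s + 4.
Then q(3) = 43.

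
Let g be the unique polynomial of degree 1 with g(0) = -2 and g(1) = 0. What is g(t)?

g(t) = 2t - 2

Using the Lagrange interpolation formula with nodes 0, 1:
  L_0(t) = (t - 1) / -1
  L_1(t) = t / 1
Then g(t) = -2·L_0(t) + 0·L_1(t).
Expanding and collecting terms gives g(t) = 2t - 2.
Check: g(1) = 0. ✓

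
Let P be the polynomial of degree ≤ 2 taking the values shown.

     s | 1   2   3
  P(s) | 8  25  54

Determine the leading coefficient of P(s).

6

Write P(s) = as^2 + bs + c. Substituting each data point gives a linear system:
  a + b + c = 8
  4a + 2b + c = 25
  9a + 3b + c = 54
Solving the system yields a = 6, b = -1, c = 3.
So P(s) = 6s^2 - s + 3.
The leading coefficient is 6.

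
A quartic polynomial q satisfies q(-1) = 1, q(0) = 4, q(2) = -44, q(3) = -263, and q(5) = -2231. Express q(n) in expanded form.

Write q(n) = an^4 + bn^3 + cn^2 + dn + e. Substituting each data point gives a linear system:
  a - b + c - d + e = 1
  e = 4
  16a + 8b + 4c + 2d + e = -44
  81a + 27b + 9c + 3d + e = -263
  625a + 125b + 25c + 5d + e = -2231
Solving the system yields a = -4, b = 2, c = 1, d = -2, e = 4.
So q(n) = -4n⁴ + 2n³ + n² - 2n + 4.
Check: q(5) = -2231. ✓

q(n) = -4n^4 + 2n^3 + n^2 - 2n + 4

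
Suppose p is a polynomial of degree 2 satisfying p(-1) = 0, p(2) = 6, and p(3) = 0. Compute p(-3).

-24

Using the Lagrange interpolation formula with nodes -1, 2, 3:
  L_0(s) = (s - 2)(s - 3) / 12
  L_1(s) = (s + 1)(s - 3) / -3
  L_2(s) = (s + 1)(s - 2) / 4
Then p(s) = 0·L_0(s) + 6·L_1(s) + 0·L_2(s).
Expanding and collecting terms gives p(s) = -2s² + 4s + 6.
Evaluating at s = -3: p(-3) = -24.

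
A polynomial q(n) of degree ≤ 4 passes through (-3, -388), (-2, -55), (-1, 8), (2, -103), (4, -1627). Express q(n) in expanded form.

Write q(n) = an^4 + bn^3 + cn^2 + dn + e. Substituting each data point gives a linear system:
  81a - 27b + 9c - 3d + e = -388
  16a - 8b + 4c - 2d + e = -55
  a - b + c - d + e = 8
  16a + 8b + 4c + 2d + e = -103
  256a + 64b + 16c + 4d + e = -1627
Solving the system yields a = -6, b = -2, c = 3, d = -4, e = 5.
So q(n) = -6n⁴ - 2n³ + 3n² - 4n + 5.
Check: q(-1) = 8. ✓

q(n) = -6n^4 - 2n^3 + 3n^2 - 4n + 5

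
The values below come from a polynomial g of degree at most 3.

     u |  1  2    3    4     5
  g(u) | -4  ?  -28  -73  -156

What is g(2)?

On equispaced nodes a degree-3 polynomial has vanishing fourth forward difference, so
  g(1) - 4·g(2) + 6·g(3) - 4·g(4) + g(5) = 0.
Substituting the known values and solving for g(2):
  -4·g(2) = 36
  g(2) = -9.

-9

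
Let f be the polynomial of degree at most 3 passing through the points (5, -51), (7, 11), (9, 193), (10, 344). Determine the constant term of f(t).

Write f(t) = at^3 + bt^2 + ct + d. Substituting each data point gives a linear system:
  125a + 25b + 5c + d = -51
  343a + 49b + 7c + d = 11
  729a + 81b + 9c + d = 193
  1000a + 100b + 10c + d = 344
Solving the system yields a = 1, b = -6, c = -6, d = 4.
So f(t) = t³ - 6t² - 6t + 4.
The constant term is 4.

4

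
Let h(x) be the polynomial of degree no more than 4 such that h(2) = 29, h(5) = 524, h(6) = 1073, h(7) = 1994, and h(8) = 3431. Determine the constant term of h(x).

Write h(x) = ax^4 + bx^3 + cx^2 + dx + e. Substituting each data point gives a linear system:
  16a + 8b + 4c + 2d + e = 29
  625a + 125b + 25c + 5d + e = 524
  1296a + 216b + 36c + 6d + e = 1073
  2401a + 343b + 49c + 7d + e = 1994
  4096a + 512b + 64c + 8d + e = 3431
Solving the system yields a = 1, b = -2, c = 5, d = 5, e = -1.
So h(x) = x^4 - 2x^3 + 5x^2 + 5x - 1.
The constant term is -1.

-1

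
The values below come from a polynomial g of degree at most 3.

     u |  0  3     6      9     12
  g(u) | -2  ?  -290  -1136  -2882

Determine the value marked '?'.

-20

On equispaced nodes a degree-3 polynomial has vanishing fourth forward difference, so
  g(0) - 4·g(3) + 6·g(6) - 4·g(9) + g(12) = 0.
Substituting the known values and solving for g(3):
  -4·g(3) = 80
  g(3) = -20.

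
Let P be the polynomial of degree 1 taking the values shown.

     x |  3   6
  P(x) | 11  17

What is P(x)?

P(x) = 2x + 5

Using the Lagrange interpolation formula with nodes 3, 6:
  L_0(x) = (x - 6) / -3
  L_1(x) = (x - 3) / 3
Then P(x) = 11·L_0(x) + 17·L_1(x).
Expanding and collecting terms gives P(x) = 2x + 5.
Check: P(6) = 17. ✓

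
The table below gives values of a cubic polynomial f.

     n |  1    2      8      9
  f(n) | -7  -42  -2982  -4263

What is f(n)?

Using the Lagrange interpolation formula with nodes 1, 2, 8, 9:
  L_0(n) = (n - 2)(n - 8)(n - 9) / -56
  L_1(n) = (n - 1)(n - 8)(n - 9) / 42
  L_2(n) = (n - 1)(n - 2)(n - 9) / -42
  L_3(n) = (n - 1)(n - 2)(n - 8) / 56
Then f(n) = -7·L_0(n) - 42·L_1(n) - 2982·L_2(n) - 4263·L_3(n).
Expanding and collecting terms gives f(n) = -6n^3 + n^2 + 4n - 6.
Check: f(2) = -42. ✓

f(n) = -6n^3 + n^2 + 4n - 6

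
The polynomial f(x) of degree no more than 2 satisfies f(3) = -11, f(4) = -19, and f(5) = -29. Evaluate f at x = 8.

-71

Forward differences of the values at x = 3, 4, 5:
  f  : -11  -19  -29
  Δ  : -8  -10
  Δ^2: -2
The second differences are constant, confirming degree 2.
Interpolating (Newton forward form) and evaluating at x = 8 gives f(8) = -71.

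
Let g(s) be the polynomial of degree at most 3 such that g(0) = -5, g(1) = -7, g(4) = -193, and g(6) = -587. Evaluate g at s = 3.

-89

Write g(s) = as^3 + bs^2 + cs + d. Substituting each data point gives a linear system:
  d = -5
  a + b + c + d = -7
  64a + 16b + 4c + d = -193
  216a + 36b + 6c + d = -587
Solving the system yields a = -2, b = -5, c = 5, d = -5.
So g(s) = -2s^3 - 5s^2 + 5s - 5.
Then g(3) = -89.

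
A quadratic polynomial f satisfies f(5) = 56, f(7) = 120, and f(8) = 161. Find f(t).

f(t) = 3t^2 - 4t + 1

Write f(t) = at^2 + bt + c. Substituting each data point gives a linear system:
  25a + 5b + c = 56
  49a + 7b + c = 120
  64a + 8b + c = 161
Solving the system yields a = 3, b = -4, c = 1.
So f(t) = 3t² - 4t + 1.
Check: f(7) = 120. ✓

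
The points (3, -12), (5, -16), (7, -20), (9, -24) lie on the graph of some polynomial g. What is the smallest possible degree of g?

Forward differences of the values at s = 3, 5, 7, 9:
  g  : -12  -16  -20  -24
  Δ  : -4  -4  -4
  Δ^2: 0  0
  Δ^3: 0
The first differences are constant (-4) and nonzero, while all higher differences vanish, so the minimal degree is 1.

1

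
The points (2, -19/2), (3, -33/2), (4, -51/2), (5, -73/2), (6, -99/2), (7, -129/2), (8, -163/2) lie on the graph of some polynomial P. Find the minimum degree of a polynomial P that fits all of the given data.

2

Forward differences of the values at u = 2, 3, 4, 5, 6, 7, 8:
  P  : -19/2  -33/2  -51/2  -73/2  -99/2  -129/2  -163/2
  Δ  : -7  -9  -11  -13  -15  -17
  Δ^2: -2  -2  -2  -2  -2
  Δ^3: 0  0  0  0
  Δ^4: 0  0  0
  Δ^5: 0  0
  Δ^6: 0
The second differences are constant (-2) and nonzero, while all higher differences vanish, so the minimal degree is 2.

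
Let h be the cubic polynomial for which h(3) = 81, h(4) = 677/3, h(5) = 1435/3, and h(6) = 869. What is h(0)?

-5

Write h(u) = au^3 + bu^2 + cu + d. Substituting each data point gives a linear system:
  27a + 9b + 3c + d = 81
  64a + 16b + 4c + d = 677/3
  125a + 25b + 5c + d = 1435/3
  216a + 36b + 6c + d = 869
Solving the system yields a = 5, b = -6, c = 5/3, d = -5.
So h(u) = 5u³ - 6u² + (5/3)u - 5.
Then h(0) = -5.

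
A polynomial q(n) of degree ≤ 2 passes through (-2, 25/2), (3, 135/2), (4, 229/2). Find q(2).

Write q(n) = an^2 + bn + c. Substituting each data point gives a linear system:
  4a - 2b + c = 25/2
  9a + 3b + c = 135/2
  16a + 4b + c = 229/2
Solving the system yields a = 6, b = 5, c = -3/2.
So q(n) = 6n^2 + 5n - 3/2.
Then q(2) = 65/2.

65/2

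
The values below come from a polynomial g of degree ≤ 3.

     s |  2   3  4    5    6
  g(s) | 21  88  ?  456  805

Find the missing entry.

On equispaced nodes a degree-3 polynomial has vanishing fourth forward difference, so
  g(2) - 4·g(3) + 6·g(4) - 4·g(5) + g(6) = 0.
Substituting the known values and solving for g(4):
  6·g(4) = 1350
  g(4) = 225.

225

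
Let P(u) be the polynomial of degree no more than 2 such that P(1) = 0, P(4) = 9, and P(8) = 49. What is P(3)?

Using the Lagrange interpolation formula with nodes 1, 4, 8:
  L_0(u) = (u - 4)(u - 8) / 21
  L_1(u) = (u - 1)(u - 8) / -12
  L_2(u) = (u - 1)(u - 4) / 28
Then P(u) = 0·L_0(u) + 9·L_1(u) + 49·L_2(u).
Expanding and collecting terms gives P(u) = u^2 - 2u + 1.
Evaluating at u = 3: P(3) = 4.

4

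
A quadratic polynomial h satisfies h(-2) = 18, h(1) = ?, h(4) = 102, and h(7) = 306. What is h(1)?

On equispaced nodes a degree-2 polynomial has vanishing third forward difference, so
  - h(-2) + 3·h(1) - 3·h(4) + h(7) = 0.
Substituting the known values and solving for h(1):
  3·h(1) = 18
  h(1) = 6.

6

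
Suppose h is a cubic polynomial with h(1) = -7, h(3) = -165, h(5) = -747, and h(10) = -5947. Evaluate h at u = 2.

Write h(u) = au^3 + bu^2 + cu + d. Substituting each data point gives a linear system:
  a + b + c + d = -7
  27a + 9b + 3c + d = -165
  125a + 25b + 5c + d = -747
  1000a + 100b + 10c + d = -5947
Solving the system yields a = -6, b = 1, c = -5, d = 3.
So h(u) = -6u^3 + u^2 - 5u + 3.
Then h(2) = -51.

-51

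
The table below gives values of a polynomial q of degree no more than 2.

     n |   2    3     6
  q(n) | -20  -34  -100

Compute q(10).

Write q(n) = an^2 + bn + c. Substituting each data point gives a linear system:
  4a + 2b + c = -20
  9a + 3b + c = -34
  36a + 6b + c = -100
Solving the system yields a = -2, b = -4, c = -4.
So q(n) = -2n² - 4n - 4.
Then q(10) = -244.

-244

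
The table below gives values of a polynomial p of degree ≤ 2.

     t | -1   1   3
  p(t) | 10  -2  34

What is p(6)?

Forward differences of the values at t = -1, 1, 3:
  p  : 10  -2  34
  Δ  : -12  36
  Δ^2: 48
The second differences are constant, confirming degree 2.
Interpolating (Newton forward form) and evaluating at t = 6 gives p(6) = 178.

178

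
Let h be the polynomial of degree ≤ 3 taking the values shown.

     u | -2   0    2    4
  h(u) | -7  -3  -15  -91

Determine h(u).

h(u) = -u^3 - 2u^2 + 2u - 3

Using the Lagrange interpolation formula with nodes -2, 0, 2, 4:
  L_0(u) = u(u - 2)(u - 4) / -48
  L_1(u) = (u + 2)(u - 2)(u - 4) / 16
  L_2(u) = (u + 2)u(u - 4) / -16
  L_3(u) = (u + 2)u(u - 2) / 48
Then h(u) = -7·L_0(u) - 3·L_1(u) - 15·L_2(u) - 91·L_3(u).
Expanding and collecting terms gives h(u) = -u^3 - 2u^2 + 2u - 3.
Check: h(0) = -3. ✓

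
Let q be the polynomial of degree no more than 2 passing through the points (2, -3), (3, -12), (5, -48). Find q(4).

-27

Write q(n) = an^2 + bn + c. Substituting each data point gives a linear system:
  4a + 2b + c = -3
  9a + 3b + c = -12
  25a + 5b + c = -48
Solving the system yields a = -3, b = 6, c = -3.
So q(n) = -3n^2 + 6n - 3.
Then q(4) = -27.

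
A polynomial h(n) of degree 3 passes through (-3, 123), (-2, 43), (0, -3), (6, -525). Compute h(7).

-857

Using the Lagrange interpolation formula with nodes -3, -2, 0, 6:
  L_0(n) = (n + 2)n(n - 6) / -27
  L_1(n) = (n + 3)n(n - 6) / 16
  L_2(n) = (n + 3)(n + 2)(n - 6) / -36
  L_3(n) = (n + 3)(n + 2)n / 432
Then h(n) = 123·L_0(n) + 43·L_1(n) - 3·L_2(n) - 525·L_3(n).
Expanding and collecting terms gives h(n) = -3n³ + 4n² - 3n - 3.
Evaluating at n = 7: h(7) = -857.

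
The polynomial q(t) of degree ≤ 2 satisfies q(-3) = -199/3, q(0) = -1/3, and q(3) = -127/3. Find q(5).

-391/3

Write q(t) = at^2 + bt + c. Substituting each data point gives a linear system:
  9a - 3b + c = -199/3
  c = -1/3
  9a + 3b + c = -127/3
Solving the system yields a = -6, b = 4, c = -1/3.
So q(t) = -6t² + 4t - 1/3.
Then q(5) = -391/3.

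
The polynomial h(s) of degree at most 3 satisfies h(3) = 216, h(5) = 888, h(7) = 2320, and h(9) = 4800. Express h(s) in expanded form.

h(s) = 6s^3 + 5s^2 + 2s + 3

Using the Lagrange interpolation formula with nodes 3, 5, 7, 9:
  L_0(s) = (s - 5)(s - 7)(s - 9) / -48
  L_1(s) = (s - 3)(s - 7)(s - 9) / 16
  L_2(s) = (s - 3)(s - 5)(s - 9) / -16
  L_3(s) = (s - 3)(s - 5)(s - 7) / 48
Then h(s) = 216·L_0(s) + 888·L_1(s) + 2320·L_2(s) + 4800·L_3(s).
Expanding and collecting terms gives h(s) = 6s³ + 5s² + 2s + 3.
Check: h(3) = 216. ✓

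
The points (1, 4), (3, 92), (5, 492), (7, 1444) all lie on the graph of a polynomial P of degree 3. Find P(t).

P(t) = 5t^3 - 6t^2 + 3t + 2

Using the Lagrange interpolation formula with nodes 1, 3, 5, 7:
  L_0(t) = (t - 3)(t - 5)(t - 7) / -48
  L_1(t) = (t - 1)(t - 5)(t - 7) / 16
  L_2(t) = (t - 1)(t - 3)(t - 7) / -16
  L_3(t) = (t - 1)(t - 3)(t - 5) / 48
Then P(t) = 4·L_0(t) + 92·L_1(t) + 492·L_2(t) + 1444·L_3(t).
Expanding and collecting terms gives P(t) = 5t^3 - 6t^2 + 3t + 2.
Check: P(7) = 1444. ✓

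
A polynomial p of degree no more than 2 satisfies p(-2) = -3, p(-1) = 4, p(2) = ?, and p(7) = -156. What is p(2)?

-11

The 3 known points determine the degree-2 polynomial uniquely.
Write p(t) = at^2 + bt + c. Substituting each data point gives a linear system:
  4a - 2b + c = -3
  a - b + c = 4
  49a + 7b + c = -156
Solving the system yields a = -3, b = -2, c = 5.
So p(t) = -3t^2 - 2t + 5.
Then p(2) = -11.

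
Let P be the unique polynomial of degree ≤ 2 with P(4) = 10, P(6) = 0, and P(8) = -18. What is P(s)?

Write P(s) = as^2 + bs + c. Substituting each data point gives a linear system:
  16a + 4b + c = 10
  36a + 6b + c = 0
  64a + 8b + c = -18
Solving the system yields a = -1, b = 5, c = 6.
So P(s) = -s^2 + 5s + 6.
Check: P(8) = -18. ✓

P(s) = -s^2 + 5s + 6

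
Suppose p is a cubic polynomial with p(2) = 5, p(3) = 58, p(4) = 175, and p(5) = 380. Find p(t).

Write p(t) = at^3 + bt^2 + ct + d. Substituting each data point gives a linear system:
  8a + 4b + 2c + d = 5
  27a + 9b + 3c + d = 58
  64a + 16b + 4c + d = 175
  125a + 25b + 5c + d = 380
Solving the system yields a = 4, b = -4, c = -3, d = -5.
So p(t) = 4t^3 - 4t^2 - 3t - 5.
Check: p(5) = 380. ✓

p(t) = 4t^3 - 4t^2 - 3t - 5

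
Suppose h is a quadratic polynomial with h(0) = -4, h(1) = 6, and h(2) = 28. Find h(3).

62

Forward differences of the values at n = 0, 1, 2:
  h  : -4  6  28
  Δ  : 10  22
  Δ^2: 12
The second differences are constant, confirming degree 2.
Interpolating (Newton forward form) and evaluating at n = 3 gives h(3) = 62.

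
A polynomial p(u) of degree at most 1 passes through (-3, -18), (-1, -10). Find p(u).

p(u) = 4u - 6

Write p(u) = au + b. Substituting each data point gives a linear system:
  -3a + b = -18
  -a + b = -10
Solving the system yields a = 4, b = -6.
So p(u) = 4u - 6.
Check: p(-3) = -18. ✓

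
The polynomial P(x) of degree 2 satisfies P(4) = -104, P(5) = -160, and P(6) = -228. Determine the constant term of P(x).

Write P(x) = ax^2 + bx + c. Substituting each data point gives a linear system:
  16a + 4b + c = -104
  25a + 5b + c = -160
  36a + 6b + c = -228
Solving the system yields a = -6, b = -2, c = 0.
So P(x) = -6x^2 - 2x.
The constant term is 0.

0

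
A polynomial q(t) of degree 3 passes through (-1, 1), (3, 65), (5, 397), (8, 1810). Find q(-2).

Write q(t) = at^3 + bt^2 + ct + d. Substituting each data point gives a linear system:
  -a + b - c + d = 1
  27a + 9b + 3c + d = 65
  125a + 25b + 5c + d = 397
  512a + 64b + 8c + d = 1810
Solving the system yields a = 4, b = -3, c = -6, d = 2.
So q(t) = 4t³ - 3t² - 6t + 2.
Then q(-2) = -30.

-30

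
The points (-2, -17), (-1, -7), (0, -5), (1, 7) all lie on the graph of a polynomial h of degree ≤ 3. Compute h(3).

133

Write h(n) = an^3 + bn^2 + cn + d. Substituting each data point gives a linear system:
  -8a + 4b - 2c + d = -17
  -a + b - c + d = -7
  d = -5
  a + b + c + d = 7
Solving the system yields a = 3, b = 5, c = 4, d = -5.
So h(n) = 3n³ + 5n² + 4n - 5.
Then h(3) = 133.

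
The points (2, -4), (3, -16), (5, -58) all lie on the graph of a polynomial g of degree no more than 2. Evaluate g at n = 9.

-214

Using the Lagrange interpolation formula with nodes 2, 3, 5:
  L_0(n) = (n - 3)(n - 5) / 3
  L_1(n) = (n - 2)(n - 5) / -2
  L_2(n) = (n - 2)(n - 3) / 6
Then g(n) = -4·L_0(n) - 16·L_1(n) - 58·L_2(n).
Expanding and collecting terms gives g(n) = -3n^2 + 3n + 2.
Evaluating at n = 9: g(9) = -214.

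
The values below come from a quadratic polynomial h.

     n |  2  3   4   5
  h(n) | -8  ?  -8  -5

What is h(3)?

The 3 known points determine the degree-2 polynomial uniquely.
Write h(n) = an^2 + bn + c. Substituting each data point gives a linear system:
  4a + 2b + c = -8
  16a + 4b + c = -8
  25a + 5b + c = -5
Solving the system yields a = 1, b = -6, c = 0.
So h(n) = n^2 - 6n.
Then h(3) = -9.

-9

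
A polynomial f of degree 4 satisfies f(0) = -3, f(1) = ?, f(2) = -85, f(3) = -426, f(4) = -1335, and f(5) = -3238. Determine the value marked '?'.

-6

The 5 known points determine the degree-4 polynomial uniquely.
Write f(u) = au^4 + bu^3 + cu^2 + du + e. Substituting each data point gives a linear system:
  e = -3
  16a + 8b + 4c + 2d + e = -85
  81a + 27b + 9c + 3d + e = -426
  256a + 64b + 16c + 4d + e = -1335
  625a + 125b + 25c + 5d + e = -3238
Solving the system yields a = -5, b = -1, c = 0, d = 3, e = -3.
So f(u) = -5u^4 - u^3 + 3u - 3.
Then f(1) = -6.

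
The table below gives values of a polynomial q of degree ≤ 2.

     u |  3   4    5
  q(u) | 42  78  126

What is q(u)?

q(u) = 6u^2 - 6u + 6

Using the Lagrange interpolation formula with nodes 3, 4, 5:
  L_0(u) = (u - 4)(u - 5) / 2
  L_1(u) = (u - 3)(u - 5) / -1
  L_2(u) = (u - 3)(u - 4) / 2
Then q(u) = 42·L_0(u) + 78·L_1(u) + 126·L_2(u).
Expanding and collecting terms gives q(u) = 6u^2 - 6u + 6.
Check: q(3) = 42. ✓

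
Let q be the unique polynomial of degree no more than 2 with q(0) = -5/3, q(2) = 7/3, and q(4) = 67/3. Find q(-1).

7/3

Forward differences of the values at x = 0, 2, 4:
  q  : -5/3  7/3  67/3
  Δ  : 4  20
  Δ^2: 16
The second differences are constant, confirming degree 2.
Interpolating (Newton forward form) and evaluating at x = -1 gives q(-1) = 7/3.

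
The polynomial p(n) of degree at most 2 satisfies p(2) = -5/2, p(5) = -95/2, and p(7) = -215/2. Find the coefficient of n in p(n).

6

Write p(n) = an^2 + bn + c. Substituting each data point gives a linear system:
  4a + 2b + c = -5/2
  25a + 5b + c = -95/2
  49a + 7b + c = -215/2
Solving the system yields a = -3, b = 6, c = -5/2.
So p(n) = -3n^2 + 6n - 5/2.
The coefficient of n is 6.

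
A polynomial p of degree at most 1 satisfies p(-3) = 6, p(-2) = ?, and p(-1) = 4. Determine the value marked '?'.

5

The 2 known points determine the degree-1 polynomial uniquely.
Write p(s) = as + b. Substituting each data point gives a linear system:
  -3a + b = 6
  -a + b = 4
Solving the system yields a = -1, b = 3.
So p(s) = -s + 3.
Then p(-2) = 5.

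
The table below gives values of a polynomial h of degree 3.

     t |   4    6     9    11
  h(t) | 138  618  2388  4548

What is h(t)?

h(t) = 4t^3 - 6t^2 - 4t - 6

Write h(t) = at^3 + bt^2 + ct + d. Substituting each data point gives a linear system:
  64a + 16b + 4c + d = 138
  216a + 36b + 6c + d = 618
  729a + 81b + 9c + d = 2388
  1331a + 121b + 11c + d = 4548
Solving the system yields a = 4, b = -6, c = -4, d = -6.
So h(t) = 4t³ - 6t² - 4t - 6.
Check: h(9) = 2388. ✓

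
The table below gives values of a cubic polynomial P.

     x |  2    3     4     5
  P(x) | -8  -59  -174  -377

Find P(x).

Using the Lagrange interpolation formula with nodes 2, 3, 4, 5:
  L_0(x) = (x - 3)(x - 4)(x - 5) / -6
  L_1(x) = (x - 2)(x - 4)(x - 5) / 2
  L_2(x) = (x - 2)(x - 3)(x - 5) / -2
  L_3(x) = (x - 2)(x - 3)(x - 4) / 6
Then P(x) = -8·L_0(x) - 59·L_1(x) - 174·L_2(x) - 377·L_3(x).
Expanding and collecting terms gives P(x) = -4x³ + 4x² + 5x - 2.
Check: P(3) = -59. ✓

P(x) = -4x^3 + 4x^2 + 5x - 2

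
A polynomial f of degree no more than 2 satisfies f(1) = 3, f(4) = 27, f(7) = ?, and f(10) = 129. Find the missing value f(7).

69

On equispaced nodes a degree-2 polynomial has vanishing third forward difference, so
  - f(1) + 3·f(4) - 3·f(7) + f(10) = 0.
Substituting the known values and solving for f(7):
  -3·f(7) = -207
  f(7) = 69.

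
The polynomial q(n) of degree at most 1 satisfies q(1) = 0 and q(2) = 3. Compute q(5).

Write q(n) = an + b. Substituting each data point gives a linear system:
  a + b = 0
  2a + b = 3
Solving the system yields a = 3, b = -3.
So q(n) = 3n - 3.
Then q(5) = 12.

12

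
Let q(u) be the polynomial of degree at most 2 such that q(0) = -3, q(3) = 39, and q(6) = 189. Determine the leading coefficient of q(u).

6

Write q(u) = au^2 + bu + c. Substituting each data point gives a linear system:
  c = -3
  9a + 3b + c = 39
  36a + 6b + c = 189
Solving the system yields a = 6, b = -4, c = -3.
So q(u) = 6u² - 4u - 3.
The leading coefficient is 6.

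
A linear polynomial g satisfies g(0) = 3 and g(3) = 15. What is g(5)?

23

Using the Lagrange interpolation formula with nodes 0, 3:
  L_0(u) = (u - 3) / -3
  L_1(u) = u / 3
Then g(u) = 3·L_0(u) + 15·L_1(u).
Expanding and collecting terms gives g(u) = 4u + 3.
Evaluating at u = 5: g(5) = 23.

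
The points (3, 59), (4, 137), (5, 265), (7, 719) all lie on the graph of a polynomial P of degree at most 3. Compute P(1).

Using the Lagrange interpolation formula with nodes 3, 4, 5, 7:
  L_0(n) = (n - 4)(n - 5)(n - 7) / -8
  L_1(n) = (n - 3)(n - 5)(n - 7) / 3
  L_2(n) = (n - 3)(n - 4)(n - 7) / -4
  L_3(n) = (n - 3)(n - 4)(n - 5) / 24
Then P(n) = 59·L_0(n) + 137·L_1(n) + 265·L_2(n) + 719·L_3(n).
Expanding and collecting terms gives P(n) = 2n^3 + n^2 - 3n + 5.
Evaluating at n = 1: P(1) = 5.

5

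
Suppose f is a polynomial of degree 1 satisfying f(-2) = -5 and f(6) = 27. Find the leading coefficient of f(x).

4

Write f(x) = ax + b. Substituting each data point gives a linear system:
  -2a + b = -5
  6a + b = 27
Solving the system yields a = 4, b = 3.
So f(x) = 4x + 3.
The leading coefficient is 4.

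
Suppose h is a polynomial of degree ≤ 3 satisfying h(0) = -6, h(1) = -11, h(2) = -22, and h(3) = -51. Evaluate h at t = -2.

Using the Lagrange interpolation formula with nodes 0, 1, 2, 3:
  L_0(t) = (t - 1)(t - 2)(t - 3) / -6
  L_1(t) = t(t - 2)(t - 3) / 2
  L_2(t) = t(t - 1)(t - 3) / -2
  L_3(t) = t(t - 1)(t - 2) / 6
Then h(t) = -6·L_0(t) - 11·L_1(t) - 22·L_2(t) - 51·L_3(t).
Expanding and collecting terms gives h(t) = -2t^3 + 3t^2 - 6t - 6.
Evaluating at t = -2: h(-2) = 34.

34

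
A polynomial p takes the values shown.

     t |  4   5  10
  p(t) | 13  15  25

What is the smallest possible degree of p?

Divided differences on the nodes 4, 5, 10:
  order 0: 13  15  25
  order 1: 2  2
  order 2: 0
The order-1 divided differences are all 2 (nonzero) and every higher order vanishes, so the data lies on a polynomial of degree exactly 1.

1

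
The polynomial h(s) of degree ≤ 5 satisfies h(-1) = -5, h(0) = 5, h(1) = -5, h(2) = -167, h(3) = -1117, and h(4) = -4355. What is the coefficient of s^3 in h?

Write h(s) = as^5 + bs^4 + cs^3 + ds^2 + es + k. Substituting each data point gives a linear system:
  -a + b - c + d - e + k = -5
  k = 5
  a + b + c + d + e + k = -5
  32a + 16b + 8c + 4d + 2e + k = -167
  243a + 81b + 27c + 9d + 3e + k = -1117
  1024a + 256b + 64c + 16d + 4e + k = -4355
Solving the system yields a = -3, b = -6, c = 5, d = -4, e = -2, k = 5.
So h(s) = -3s⁵ - 6s⁴ + 5s³ - 4s² - 2s + 5.
The coefficient of s^3 is 5.

5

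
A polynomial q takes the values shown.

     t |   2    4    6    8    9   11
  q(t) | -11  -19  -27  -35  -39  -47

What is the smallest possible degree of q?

Divided differences on the nodes 2, 4, 6, 8, 9, 11:
  order 0: -11  -19  -27  -35  -39  -47
  order 1: -4  -4  -4  -4  -4
  order 2: 0  0  0  0
  order 3: 0  0  0
  order 4: 0  0
  order 5: 0
The order-1 divided differences are all -4 (nonzero) and every higher order vanishes, so the data lies on a polynomial of degree exactly 1.

1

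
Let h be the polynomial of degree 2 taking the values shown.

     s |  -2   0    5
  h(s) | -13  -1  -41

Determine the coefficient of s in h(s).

Write h(s) = as^2 + bs + c. Substituting each data point gives a linear system:
  4a - 2b + c = -13
  c = -1
  25a + 5b + c = -41
Solving the system yields a = -2, b = 2, c = -1.
So h(s) = -2s^2 + 2s - 1.
The coefficient of s is 2.

2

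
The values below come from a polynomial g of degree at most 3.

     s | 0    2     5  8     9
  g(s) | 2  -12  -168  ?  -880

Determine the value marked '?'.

-630

The 4 known points determine the degree-3 polynomial uniquely.
Write g(s) = as^3 + bs^2 + cs + d. Substituting each data point gives a linear system:
  d = 2
  8a + 4b + 2c + d = -12
  125a + 25b + 5c + d = -168
  729a + 81b + 9c + d = -880
Solving the system yields a = -1, b = -2, c = 1, d = 2.
So g(s) = -s³ - 2s² + s + 2.
Then g(8) = -630.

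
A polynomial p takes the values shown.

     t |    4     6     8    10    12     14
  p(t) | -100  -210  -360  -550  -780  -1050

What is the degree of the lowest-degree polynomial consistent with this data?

Forward differences of the values at t = 4, 6, 8, 10, 12, 14:
  p  : -100  -210  -360  -550  -780  -1050
  Δ  : -110  -150  -190  -230  -270
  Δ^2: -40  -40  -40  -40
  Δ^3: 0  0  0
  Δ^4: 0  0
  Δ^5: 0
The second differences are constant (-40) and nonzero, while all higher differences vanish, so the minimal degree is 2.

2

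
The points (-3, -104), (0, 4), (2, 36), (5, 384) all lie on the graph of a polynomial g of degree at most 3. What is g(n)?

Write g(n) = an^3 + bn^2 + cn + d. Substituting each data point gives a linear system:
  -27a + 9b - 3c + d = -104
  d = 4
  8a + 4b + 2c + d = 36
  125a + 25b + 5c + d = 384
Solving the system yields a = 3, b = -1, c = 6, d = 4.
So g(n) = 3n³ - n² + 6n + 4.
Check: g(5) = 384. ✓

g(n) = 3n^3 - n^2 + 6n + 4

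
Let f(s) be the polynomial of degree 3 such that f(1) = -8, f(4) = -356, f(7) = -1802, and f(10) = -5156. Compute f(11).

-6838

Using the Lagrange interpolation formula with nodes 1, 4, 7, 10:
  L_0(s) = (s - 4)(s - 7)(s - 10) / -162
  L_1(s) = (s - 1)(s - 7)(s - 10) / 54
  L_2(s) = (s - 1)(s - 4)(s - 10) / -54
  L_3(s) = (s - 1)(s - 4)(s - 7) / 162
Then f(s) = -8·L_0(s) - 356·L_1(s) - 1802·L_2(s) - 5156·L_3(s).
Expanding and collecting terms gives f(s) = -5s³ - s² - 6s + 4.
Evaluating at s = 11: f(11) = -6838.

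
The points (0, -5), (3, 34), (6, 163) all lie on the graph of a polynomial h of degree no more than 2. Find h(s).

Write h(s) = as^2 + bs + c. Substituting each data point gives a linear system:
  c = -5
  9a + 3b + c = 34
  36a + 6b + c = 163
Solving the system yields a = 5, b = -2, c = -5.
So h(s) = 5s² - 2s - 5.
Check: h(0) = -5. ✓

h(s) = 5s^2 - 2s - 5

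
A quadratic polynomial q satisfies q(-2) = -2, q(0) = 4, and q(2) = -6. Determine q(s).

q(s) = -2s^2 - s + 4

Write q(s) = as^2 + bs + c. Substituting each data point gives a linear system:
  4a - 2b + c = -2
  c = 4
  4a + 2b + c = -6
Solving the system yields a = -2, b = -1, c = 4.
So q(s) = -2s^2 - s + 4.
Check: q(0) = 4. ✓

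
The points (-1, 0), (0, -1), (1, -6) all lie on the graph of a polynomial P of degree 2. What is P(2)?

-15

Using the Lagrange interpolation formula with nodes -1, 0, 1:
  L_0(s) = s(s - 1) / 2
  L_1(s) = (s + 1)(s - 1) / -1
  L_2(s) = (s + 1)s / 2
Then P(s) = 0·L_0(s) - 1·L_1(s) - 6·L_2(s).
Expanding and collecting terms gives P(s) = -2s² - 3s - 1.
Evaluating at s = 2: P(2) = -15.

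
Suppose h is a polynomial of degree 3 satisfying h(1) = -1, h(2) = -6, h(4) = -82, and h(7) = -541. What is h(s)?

h(s) = -2s^3 + 3s^2 - 2

Using the Lagrange interpolation formula with nodes 1, 2, 4, 7:
  L_0(s) = (s - 2)(s - 4)(s - 7) / -18
  L_1(s) = (s - 1)(s - 4)(s - 7) / 10
  L_2(s) = (s - 1)(s - 2)(s - 7) / -18
  L_3(s) = (s - 1)(s - 2)(s - 4) / 90
Then h(s) = -1·L_0(s) - 6·L_1(s) - 82·L_2(s) - 541·L_3(s).
Expanding and collecting terms gives h(s) = -2s^3 + 3s^2 - 2.
Check: h(4) = -82. ✓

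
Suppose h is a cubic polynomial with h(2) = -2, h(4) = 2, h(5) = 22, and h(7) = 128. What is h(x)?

h(x) = x^3 - 5x^2 + 4x + 2

Write h(x) = ax^3 + bx^2 + cx + d. Substituting each data point gives a linear system:
  8a + 4b + 2c + d = -2
  64a + 16b + 4c + d = 2
  125a + 25b + 5c + d = 22
  343a + 49b + 7c + d = 128
Solving the system yields a = 1, b = -5, c = 4, d = 2.
So h(x) = x^3 - 5x^2 + 4x + 2.
Check: h(4) = 2. ✓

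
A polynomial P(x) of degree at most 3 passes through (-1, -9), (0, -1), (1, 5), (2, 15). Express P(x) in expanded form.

P(x) = x^3 - x^2 + 6x - 1

Using the Lagrange interpolation formula with nodes -1, 0, 1, 2:
  L_0(x) = x(x - 1)(x - 2) / -6
  L_1(x) = (x + 1)(x - 1)(x - 2) / 2
  L_2(x) = (x + 1)x(x - 2) / -2
  L_3(x) = (x + 1)x(x - 1) / 6
Then P(x) = -9·L_0(x) - 1·L_1(x) + 5·L_2(x) + 15·L_3(x).
Expanding and collecting terms gives P(x) = x³ - x² + 6x - 1.
Check: P(0) = -1. ✓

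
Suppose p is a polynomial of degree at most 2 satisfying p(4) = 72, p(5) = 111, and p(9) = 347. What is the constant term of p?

Write p(s) = as^2 + bs + c. Substituting each data point gives a linear system:
  16a + 4b + c = 72
  25a + 5b + c = 111
  81a + 9b + c = 347
Solving the system yields a = 4, b = 3, c = -4.
So p(s) = 4s² + 3s - 4.
The constant term is -4.

-4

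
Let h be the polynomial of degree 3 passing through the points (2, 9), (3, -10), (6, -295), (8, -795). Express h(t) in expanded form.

h(t) = -2t^3 + 3t^2 + 4t + 5

Write h(t) = at^3 + bt^2 + ct + d. Substituting each data point gives a linear system:
  8a + 4b + 2c + d = 9
  27a + 9b + 3c + d = -10
  216a + 36b + 6c + d = -295
  512a + 64b + 8c + d = -795
Solving the system yields a = -2, b = 3, c = 4, d = 5.
So h(t) = -2t^3 + 3t^2 + 4t + 5.
Check: h(2) = 9. ✓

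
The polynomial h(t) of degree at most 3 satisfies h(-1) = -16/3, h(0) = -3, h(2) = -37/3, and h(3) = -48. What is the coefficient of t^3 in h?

Write h(t) = at^3 + bt^2 + ct + d. Substituting each data point gives a linear system:
  -a + b - c + d = -16/3
  d = -3
  8a + 4b + 2c + d = -37/3
  27a + 9b + 3c + d = -48
Solving the system yields a = -2, b = -1/3, c = 4, d = -3.
So h(t) = -2t³ - (1/3)t² + 4t - 3.
The leading coefficient is -2.

-2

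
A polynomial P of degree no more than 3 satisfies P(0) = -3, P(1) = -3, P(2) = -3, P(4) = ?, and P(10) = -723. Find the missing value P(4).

-27

The 4 known points determine the degree-3 polynomial uniquely.
Write P(s) = as^3 + bs^2 + cs + d. Substituting each data point gives a linear system:
  d = -3
  a + b + c + d = -3
  8a + 4b + 2c + d = -3
  1000a + 100b + 10c + d = -723
Solving the system yields a = -1, b = 3, c = -2, d = -3.
So P(s) = -s^3 + 3s^2 - 2s - 3.
Then P(4) = -27.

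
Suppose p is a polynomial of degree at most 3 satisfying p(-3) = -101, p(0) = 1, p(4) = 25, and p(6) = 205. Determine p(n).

p(n) = 2n^3 - 6n^2 - 2n + 1

Write p(n) = an^3 + bn^2 + cn + d. Substituting each data point gives a linear system:
  -27a + 9b - 3c + d = -101
  d = 1
  64a + 16b + 4c + d = 25
  216a + 36b + 6c + d = 205
Solving the system yields a = 2, b = -6, c = -2, d = 1.
So p(n) = 2n^3 - 6n^2 - 2n + 1.
Check: p(0) = 1. ✓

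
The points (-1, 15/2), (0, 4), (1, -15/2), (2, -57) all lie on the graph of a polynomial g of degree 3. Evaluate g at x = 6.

-1235

Using the Lagrange interpolation formula with nodes -1, 0, 1, 2:
  L_0(x) = x(x - 1)(x - 2) / -6
  L_1(x) = (x + 1)(x - 1)(x - 2) / 2
  L_2(x) = (x + 1)x(x - 2) / -2
  L_3(x) = (x + 1)x(x - 1) / 6
Then g(x) = 15/2·L_0(x) + 4·L_1(x) - 15/2·L_2(x) - 57·L_3(x).
Expanding and collecting terms gives g(x) = -5x³ - 4x² - (5/2)x + 4.
Evaluating at x = 6: g(6) = -1235.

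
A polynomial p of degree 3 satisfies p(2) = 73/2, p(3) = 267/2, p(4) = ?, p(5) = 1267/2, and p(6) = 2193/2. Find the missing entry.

645/2

On equispaced nodes a degree-3 polynomial has vanishing fourth forward difference, so
  p(2) - 4·p(3) + 6·p(4) - 4·p(5) + p(6) = 0.
Substituting the known values and solving for p(4):
  6·p(4) = 1935
  p(4) = 645/2.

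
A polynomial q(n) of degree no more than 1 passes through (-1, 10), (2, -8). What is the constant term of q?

4

Write q(n) = an + b. Substituting each data point gives a linear system:
  -a + b = 10
  2a + b = -8
Solving the system yields a = -6, b = 4.
So q(n) = -6n + 4.
The constant term is 4.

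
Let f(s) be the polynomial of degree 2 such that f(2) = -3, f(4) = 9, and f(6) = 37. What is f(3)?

1

Write f(s) = as^2 + bs + c. Substituting each data point gives a linear system:
  4a + 2b + c = -3
  16a + 4b + c = 9
  36a + 6b + c = 37
Solving the system yields a = 2, b = -6, c = 1.
So f(s) = 2s^2 - 6s + 1.
Then f(3) = 1.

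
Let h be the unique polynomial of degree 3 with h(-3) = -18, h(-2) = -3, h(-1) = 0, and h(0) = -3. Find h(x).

h(x) = x^3 - 4x - 3

Using the Lagrange interpolation formula with nodes -3, -2, -1, 0:
  L_0(x) = (x + 2)(x + 1)x / -6
  L_1(x) = (x + 3)(x + 1)x / 2
  L_2(x) = (x + 3)(x + 2)x / -2
  L_3(x) = (x + 3)(x + 2)(x + 1) / 6
Then h(x) = -18·L_0(x) - 3·L_1(x) + 0·L_2(x) - 3·L_3(x).
Expanding and collecting terms gives h(x) = x³ - 4x - 3.
Check: h(-2) = -3. ✓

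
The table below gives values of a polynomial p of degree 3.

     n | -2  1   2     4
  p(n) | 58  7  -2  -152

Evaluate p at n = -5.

649

Using the Lagrange interpolation formula with nodes -2, 1, 2, 4:
  L_0(n) = (n - 1)(n - 2)(n - 4) / -72
  L_1(n) = (n + 2)(n - 2)(n - 4) / 9
  L_2(n) = (n + 2)(n - 1)(n - 4) / -8
  L_3(n) = (n + 2)(n - 1)(n - 2) / 36
Then p(n) = 58·L_0(n) + 7·L_1(n) - 2·L_2(n) - 152·L_3(n).
Expanding and collecting terms gives p(n) = -4n^3 + 6n^2 + n + 4.
Evaluating at n = -5: p(-5) = 649.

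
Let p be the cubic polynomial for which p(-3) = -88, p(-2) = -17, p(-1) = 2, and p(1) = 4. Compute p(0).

-1

Write p(s) = as^3 + bs^2 + cs + d. Substituting each data point gives a linear system:
  -27a + 9b - 3c + d = -88
  -8a + 4b - 2c + d = -17
  -a + b - c + d = 2
  a + b + c + d = 4
Solving the system yields a = 5, b = 4, c = -4, d = -1.
So p(s) = 5s^3 + 4s^2 - 4s - 1.
Then p(0) = -1.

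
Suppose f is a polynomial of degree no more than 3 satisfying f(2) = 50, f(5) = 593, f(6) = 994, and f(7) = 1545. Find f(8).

Using the Lagrange interpolation formula with nodes 2, 5, 6, 7:
  L_0(x) = (x - 5)(x - 6)(x - 7) / -60
  L_1(x) = (x - 2)(x - 6)(x - 7) / 6
  L_2(x) = (x - 2)(x - 5)(x - 7) / -4
  L_3(x) = (x - 2)(x - 5)(x - 6) / 10
Then f(x) = 50·L_0(x) + 593·L_1(x) + 994·L_2(x) + 1545·L_3(x).
Expanding and collecting terms gives f(x) = 4x³ + 3x² + 4x - 2.
Evaluating at x = 8: f(8) = 2270.

2270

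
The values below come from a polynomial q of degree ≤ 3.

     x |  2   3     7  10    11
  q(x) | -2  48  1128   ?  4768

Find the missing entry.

The 4 known points determine the degree-3 polynomial uniquely.
Write q(x) = ax^3 + bx^2 + cx + d. Substituting each data point gives a linear system:
  8a + 4b + 2c + d = -2
  27a + 9b + 3c + d = 48
  343a + 49b + 7c + d = 1128
  1331a + 121b + 11c + d = 4768
Solving the system yields a = 4, b = -4, c = -6, d = -6.
So q(x) = 4x³ - 4x² - 6x - 6.
Then q(10) = 3534.

3534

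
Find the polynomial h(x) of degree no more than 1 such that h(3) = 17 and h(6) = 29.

Write h(x) = ax + b. Substituting each data point gives a linear system:
  3a + b = 17
  6a + b = 29
Solving the system yields a = 4, b = 5.
So h(x) = 4x + 5.
Check: h(3) = 17. ✓

h(x) = 4x + 5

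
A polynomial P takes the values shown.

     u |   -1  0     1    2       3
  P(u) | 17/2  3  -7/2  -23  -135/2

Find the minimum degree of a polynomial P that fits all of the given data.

Forward differences of the values at u = -1, 0, 1, 2, 3:
  P  : 17/2  3  -7/2  -23  -135/2
  Δ  : -11/2  -13/2  -39/2  -89/2
  Δ^2: -1  -13  -25
  Δ^3: -12  -12
  Δ^4: 0
The third differences are constant (-12) and nonzero, while all higher differences vanish, so the minimal degree is 3.

3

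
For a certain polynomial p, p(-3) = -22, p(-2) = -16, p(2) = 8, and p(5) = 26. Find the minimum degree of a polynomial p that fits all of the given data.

Divided differences on the nodes -3, -2, 2, 5:
  order 0: -22  -16  8  26
  order 1: 6  6  6
  order 2: 0  0
  order 3: 0
The order-1 divided differences are all 6 (nonzero) and every higher order vanishes, so the data lies on a polynomial of degree exactly 1.

1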